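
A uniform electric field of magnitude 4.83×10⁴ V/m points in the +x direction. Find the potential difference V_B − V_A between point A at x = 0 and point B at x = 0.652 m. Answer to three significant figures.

-3.15×10⁴ V

In a uniform field, potential decreases in the direction of E: V_B − V_A = −E·Δx.
V_B − V_A = −(4.83×10⁴ V/m)(0.652 m) = -3.15×10⁴ V.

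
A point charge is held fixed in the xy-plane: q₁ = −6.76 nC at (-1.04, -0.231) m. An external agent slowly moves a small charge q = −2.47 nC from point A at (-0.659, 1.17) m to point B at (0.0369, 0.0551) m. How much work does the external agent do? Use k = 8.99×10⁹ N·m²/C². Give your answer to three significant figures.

3.13×10⁻⁸ J

For quasistatic motion the external work equals the change in potential energy: W_ext = qΔV = q(V_B − V_A).
At A: distance to the source charge is 1.45 m; V_A = kq₁/r = -41.9 V.
At B: distance to the source charge is 1.11 m; V_B = kq₁/r = -54.5 V.
ΔV = V_B − V_A = -12.7 V.
W_ext = qΔV = (-2.47×10⁻⁹ C)(-12.7 V) = 3.13×10⁻⁸ J.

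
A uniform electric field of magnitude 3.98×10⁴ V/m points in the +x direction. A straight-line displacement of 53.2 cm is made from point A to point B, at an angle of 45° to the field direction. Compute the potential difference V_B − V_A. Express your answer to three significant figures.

Only the component of displacement along E changes the potential: ΔV = −E·d·cosθ.
ΔV = −(3.98×10⁴ V/m)(0.532 m)cos45° = -1.50×10⁴ V.

-1.50×10⁴ V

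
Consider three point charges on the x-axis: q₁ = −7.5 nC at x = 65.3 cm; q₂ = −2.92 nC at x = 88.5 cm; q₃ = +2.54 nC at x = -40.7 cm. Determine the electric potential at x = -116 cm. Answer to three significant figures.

The total potential is the scalar sum of each charge's contribution, V = Σ kqᵢ/rᵢ.
Distances from the field point to each charge: r₁ = 1.81 m, r₂ = 2.04 m, r₃ = 0.753 m.
V = k[(-7.50×10⁻⁹)/(1.81) + (-2.92×10⁻⁹)/(2.04) + (2.54×10⁻⁹)/(0.753)] = -19.7 V.

-19.7 V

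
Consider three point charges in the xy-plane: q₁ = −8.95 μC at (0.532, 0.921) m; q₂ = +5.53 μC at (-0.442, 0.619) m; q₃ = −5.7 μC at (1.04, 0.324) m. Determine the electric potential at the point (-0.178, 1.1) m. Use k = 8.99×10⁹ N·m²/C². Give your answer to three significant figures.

-5.48×10⁴ V

The total potential is the scalar sum of each charge's contribution, V = Σ kqᵢ/rᵢ.
Distances from the field point to each charge: r₁ = 0.732 m, r₂ = 0.549 m, r₃ = 1.44 m.
V = k[(-8.95×10⁻⁶)/(0.732) + (5.53×10⁻⁶)/(0.549) + (-5.70×10⁻⁶)/(1.44)] = -5.48×10⁴ V.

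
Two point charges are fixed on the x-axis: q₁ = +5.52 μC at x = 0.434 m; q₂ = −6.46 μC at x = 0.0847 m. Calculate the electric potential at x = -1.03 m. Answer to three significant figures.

-1.82×10⁴ V

Electric potential is a scalar, so the contributions from each charge add algebraically: V = Σ kqᵢ/rᵢ.
Distances from the field point to each charge: r₁ = 1.46 m, r₂ = 1.11 m.
V = k[(5.52×10⁻⁶)/(1.46) + (-6.46×10⁻⁶)/(1.11)] = -1.82×10⁴ V.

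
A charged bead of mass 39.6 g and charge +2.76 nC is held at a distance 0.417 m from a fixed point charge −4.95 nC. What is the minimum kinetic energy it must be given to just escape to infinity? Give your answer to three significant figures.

To just escape, total mechanical energy must reach zero at infinity: ½mv²_min + U = 0, so ½mv²_min = −U = |kQq|/r.
|U| = |kQq|/r = (8.99×10⁹ N·m²/C²)(4.95×10⁻⁹)(2.76×10⁻⁹)/(0.417) = 2.95×10⁻⁷ J.

2.95×10⁻⁷ J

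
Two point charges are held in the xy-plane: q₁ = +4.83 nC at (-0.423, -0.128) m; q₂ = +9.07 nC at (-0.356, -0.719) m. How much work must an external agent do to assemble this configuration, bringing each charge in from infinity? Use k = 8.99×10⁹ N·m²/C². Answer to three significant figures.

The work to assemble the configuration equals its total potential energy, U = Σ kqᵢqⱼ/rᵢⱼ over all pairs.
Pair separations: r₁₂ = 0.595 m.
U = (6.62×10⁻⁷) = 6.62×10⁻⁷ J.

6.62×10⁻⁷ J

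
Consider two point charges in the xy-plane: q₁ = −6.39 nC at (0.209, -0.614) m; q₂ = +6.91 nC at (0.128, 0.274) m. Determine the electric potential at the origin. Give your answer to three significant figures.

117 V

Electric potential is a scalar, so the contributions from each charge add algebraically: V = Σ kqᵢ/rᵢ.
Distances from the field point to each charge: r₁ = 0.649 m, r₂ = 0.302 m.
V = k[(-6.39×10⁻⁹)/(0.649) + (6.91×10⁻⁹)/(0.302)] = 117 V.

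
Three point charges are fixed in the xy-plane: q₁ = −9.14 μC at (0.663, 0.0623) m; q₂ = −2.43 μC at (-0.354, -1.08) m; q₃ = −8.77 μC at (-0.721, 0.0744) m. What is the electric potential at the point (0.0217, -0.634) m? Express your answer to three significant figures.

-2.01×10⁵ V

The total potential is the scalar sum of each charge's contribution, V = Σ kqᵢ/rᵢ.
Distances from the field point to each charge: r₁ = 0.947 m, r₂ = 0.583 m, r₃ = 1.03 m.
V = k[(-9.14×10⁻⁶)/(0.947) + (-2.43×10⁻⁶)/(0.583) + (-8.77×10⁻⁶)/(1.03)] = -2.01×10⁵ V.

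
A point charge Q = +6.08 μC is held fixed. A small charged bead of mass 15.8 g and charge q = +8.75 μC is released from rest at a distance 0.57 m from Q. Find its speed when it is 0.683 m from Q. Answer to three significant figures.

4.19 m/s

Only the electrostatic force acts, so mechanical energy is conserved: ½mv² = U₁ − U₂ = kQq(1/r₁ − 1/r₂).
U₁ − U₂ = (8.99×10⁹ N·m²/C²)(6.08×10⁻⁶ C)(8.75×10⁻⁶ C)(1/0.570 − 1/0.683) = 0.139 J.
v = √(2·0.139/0.0158) = 4.19 m/s.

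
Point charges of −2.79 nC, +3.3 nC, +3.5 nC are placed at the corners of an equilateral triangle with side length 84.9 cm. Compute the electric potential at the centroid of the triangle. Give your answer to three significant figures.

Electric potential is a scalar, so the contributions from each charge add algebraically: V = Σ kqᵢ/rᵢ.
The distance from each vertex to the centroid is a/√3 = 0.490 m.
V = k[(-2.79×10⁻⁹)/(0.490) + (3.30×10⁻⁹)/(0.490) + (3.50×10⁻⁹)/(0.490)] = 73.5 V.

73.5 V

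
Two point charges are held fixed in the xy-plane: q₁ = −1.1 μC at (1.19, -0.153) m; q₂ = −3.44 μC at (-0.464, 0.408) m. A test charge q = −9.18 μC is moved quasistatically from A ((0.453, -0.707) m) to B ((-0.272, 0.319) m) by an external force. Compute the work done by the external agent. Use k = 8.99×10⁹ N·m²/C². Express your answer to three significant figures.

1.11 J

For quasistatic motion the external work equals the change in potential energy: W_ext = qΔV = q(V_B − V_A).
At A: distances to the source charges are 0.922 m, 1.44 m; V_A = Σ kqᵢ/rᵢ = -3.21×10⁴ V.
At B: distances to the source charges are 1.54 m, 0.212 m; V_B = Σ kqᵢ/rᵢ = -1.53×10⁵ V.
ΔV = V_B − V_A = -1.20×10⁵ V.
W_ext = qΔV = (-9.18×10⁻⁶ C)(-1.20×10⁵ V) = 1.11 J.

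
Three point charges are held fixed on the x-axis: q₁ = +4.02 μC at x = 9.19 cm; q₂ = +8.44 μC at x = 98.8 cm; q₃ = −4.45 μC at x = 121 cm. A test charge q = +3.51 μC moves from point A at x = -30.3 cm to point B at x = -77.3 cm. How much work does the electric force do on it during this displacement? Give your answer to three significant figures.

0.208 J

The work done by the electric force is W_field = −ΔU = −q(V_B − V_A) = q(V_A − V_B).
At A: distances to the source charges are 0.395 m, 1.29 m, 1.51 m; V_A = Σ kqᵢ/rᵢ = 1.24×10⁵ V.
At B: distances to the source charges are 0.865 m, 1.76 m, 1.98 m; V_B = Σ kqᵢ/rᵢ = 6.47×10⁴ V.
ΔV = V_B − V_A = -5.92×10⁴ V.
W_field = −qΔV = −(3.51×10⁻⁶ C)(-5.92×10⁴ V) = 0.208 J.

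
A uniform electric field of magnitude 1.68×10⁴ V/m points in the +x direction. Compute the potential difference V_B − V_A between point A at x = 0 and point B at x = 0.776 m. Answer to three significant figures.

-1.30×10⁴ V

In a uniform field, potential decreases in the direction of E: V_B − V_A = −E·Δx.
V_B − V_A = −(1.68×10⁴ V/m)(0.776 m) = -1.30×10⁴ V.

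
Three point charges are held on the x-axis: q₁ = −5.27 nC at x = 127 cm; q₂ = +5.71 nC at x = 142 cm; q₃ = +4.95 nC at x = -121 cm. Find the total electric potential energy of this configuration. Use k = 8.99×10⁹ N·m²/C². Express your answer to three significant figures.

The work to assemble the configuration equals its total potential energy, U = Σ kqᵢqⱼ/rᵢⱼ over all pairs.
Pair separations: r₁₂ = 0.150 m, r₁₃ = 2.48 m, r₂₃ = 2.63 m.
U = (-1.80×10⁻⁶) + (-9.46×10⁻⁸) + (9.66×10⁻⁸) = -1.80×10⁻⁶ J.

-1.80×10⁻⁶ J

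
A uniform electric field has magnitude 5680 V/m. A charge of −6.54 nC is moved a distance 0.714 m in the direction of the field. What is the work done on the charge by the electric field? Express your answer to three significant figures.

-2.65×10⁻⁵ J

The potential change for a displacement 0.714 m in the direction of the field is ΔV = −Ed = -4060 V.
W_field = −qΔV = -2.65×10⁻⁵ J.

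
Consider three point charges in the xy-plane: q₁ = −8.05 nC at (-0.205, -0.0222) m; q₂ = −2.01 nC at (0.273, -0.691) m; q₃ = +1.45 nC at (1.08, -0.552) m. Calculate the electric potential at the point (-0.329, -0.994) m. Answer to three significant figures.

-91.9 V

The total potential is the scalar sum of each charge's contribution, V = Σ kqᵢ/rᵢ.
Distances from the field point to each charge: r₁ = 0.980 m, r₂ = 0.674 m, r₃ = 1.48 m.
V = k[(-8.05×10⁻⁹)/(0.980) + (-2.01×10⁻⁹)/(0.674) + (1.45×10⁻⁹)/(1.48)] = -91.9 V.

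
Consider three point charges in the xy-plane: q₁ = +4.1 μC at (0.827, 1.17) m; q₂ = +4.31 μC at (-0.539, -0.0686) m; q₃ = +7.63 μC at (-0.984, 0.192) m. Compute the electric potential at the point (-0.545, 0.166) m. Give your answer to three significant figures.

Electric potential is a scalar, so the contributions from each charge add algebraically: V = Σ kqᵢ/rᵢ.
Distances from the field point to each charge: r₁ = 1.70 m, r₂ = 0.235 m, r₃ = 0.440 m.
V = k[(4.10×10⁻⁶)/(1.70) + (4.31×10⁻⁶)/(0.235) + (7.63×10⁻⁶)/(0.440)] = 3.43×10⁵ V.

3.43×10⁵ V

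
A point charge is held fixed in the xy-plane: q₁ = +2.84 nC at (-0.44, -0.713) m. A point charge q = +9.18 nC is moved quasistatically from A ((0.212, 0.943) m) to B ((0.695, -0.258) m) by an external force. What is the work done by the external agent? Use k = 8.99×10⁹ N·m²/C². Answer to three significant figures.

For quasistatic motion the external work equals the change in potential energy: W_ext = qΔV = q(V_B − V_A).
At A: distance to the source charge is 1.78 m; V_A = kq₁/r = 14.3 V.
At B: distance to the source charge is 1.22 m; V_B = kq₁/r = 20.9 V.
ΔV = V_B − V_A = 6.53 V.
W_ext = qΔV = (9.18×10⁻⁹ C)(6.53 V) = 6.00×10⁻⁸ J.

6.00×10⁻⁸ J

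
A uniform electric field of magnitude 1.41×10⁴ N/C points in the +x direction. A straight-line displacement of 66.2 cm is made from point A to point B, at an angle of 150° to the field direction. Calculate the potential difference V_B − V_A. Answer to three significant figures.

8080 V

Only the component of displacement along E changes the potential: ΔV = −E·d·cosθ.
ΔV = −(1.41×10⁴ V/m)(0.662 m)cos150° = 8080 V.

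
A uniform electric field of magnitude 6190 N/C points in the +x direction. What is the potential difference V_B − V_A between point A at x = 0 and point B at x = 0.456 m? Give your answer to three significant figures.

In a uniform field, potential decreases in the direction of E: V_B − V_A = −E·Δx.
V_B − V_A = −(6190 V/m)(0.456 m) = -2820 V.

-2820 V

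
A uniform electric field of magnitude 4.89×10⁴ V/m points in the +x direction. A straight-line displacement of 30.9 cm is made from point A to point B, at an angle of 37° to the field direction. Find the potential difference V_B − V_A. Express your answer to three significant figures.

-1.21×10⁴ V

Only the component of displacement along E changes the potential: ΔV = −E·d·cosθ.
ΔV = −(4.89×10⁴ V/m)(0.309 m)cos37° = -1.21×10⁴ V.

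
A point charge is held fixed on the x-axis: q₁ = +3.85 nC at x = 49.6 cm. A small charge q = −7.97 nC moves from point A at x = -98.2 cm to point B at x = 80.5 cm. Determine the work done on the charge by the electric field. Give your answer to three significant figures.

The work done by the electric force is W_field = −ΔU = −q(V_B − V_A) = q(V_A − V_B).
At A: distance to the source charge is 1.48 m; V_A = kq₁/r = 23.4 V.
At B: distance to the source charge is 0.309 m; V_B = kq₁/r = 112 V.
ΔV = V_B − V_A = 88.6 V.
W_field = −qΔV = −(-7.97×10⁻⁹ C)(88.6 V) = 7.06×10⁻⁷ J.

7.06×10⁻⁷ J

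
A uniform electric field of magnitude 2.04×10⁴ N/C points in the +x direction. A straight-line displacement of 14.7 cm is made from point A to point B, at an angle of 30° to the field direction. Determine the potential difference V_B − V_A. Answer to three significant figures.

Only the component of displacement along E changes the potential: ΔV = −E·d·cosθ.
ΔV = −(2.04×10⁴ V/m)(0.147 m)cos30° = -2600 V.

-2600 V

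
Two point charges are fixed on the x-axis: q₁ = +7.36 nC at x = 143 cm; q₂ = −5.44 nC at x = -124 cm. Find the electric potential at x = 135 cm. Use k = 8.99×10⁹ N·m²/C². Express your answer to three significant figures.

The total potential is the scalar sum of each charge's contribution, V = Σ kqᵢ/rᵢ.
Distances from the field point to each charge: r₁ = 0.0800 m, r₂ = 2.59 m.
V = k[(7.36×10⁻⁹)/(0.0800) + (-5.44×10⁻⁹)/(2.59)] = 808 V.

808 V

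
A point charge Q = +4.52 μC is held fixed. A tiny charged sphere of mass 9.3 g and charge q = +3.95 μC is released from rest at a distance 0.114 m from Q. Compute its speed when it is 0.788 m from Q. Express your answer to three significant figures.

16.1 m/s

Only the electrostatic force acts, so mechanical energy is conserved: ½mv² = U₁ − U₂ = kQq(1/r₁ − 1/r₂).
U₁ − U₂ = (8.99×10⁹ N·m²/C²)(4.52×10⁻⁶ C)(3.95×10⁻⁶ C)(1/0.114 − 1/0.788) = 1.20 J.
v = √(2·1.20/9.30×10⁻³) = 16.1 m/s.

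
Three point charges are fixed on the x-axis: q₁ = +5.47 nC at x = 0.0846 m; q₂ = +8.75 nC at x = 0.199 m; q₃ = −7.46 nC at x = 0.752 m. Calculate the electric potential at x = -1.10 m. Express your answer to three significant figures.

The total potential is the scalar sum of each charge's contribution, V = Σ kqᵢ/rᵢ.
Distances from the field point to each charge: r₁ = 1.18 m, r₂ = 1.30 m, r₃ = 1.85 m.
V = k[(5.47×10⁻⁹)/(1.18) + (8.75×10⁻⁹)/(1.30) + (-7.46×10⁻⁹)/(1.85)] = 65.9 V.

65.9 V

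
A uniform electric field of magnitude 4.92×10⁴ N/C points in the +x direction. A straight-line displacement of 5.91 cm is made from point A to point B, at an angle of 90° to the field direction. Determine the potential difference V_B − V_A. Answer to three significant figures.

0 V

Only the component of displacement along E changes the potential: ΔV = −E·d·cosθ.
ΔV = −(4.92×10⁴ V/m)(0.0591 m)cos90° = 0 V.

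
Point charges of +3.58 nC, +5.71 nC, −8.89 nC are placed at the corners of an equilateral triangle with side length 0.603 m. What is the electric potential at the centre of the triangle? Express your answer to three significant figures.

10.3 V

The total potential is the scalar sum of each charge's contribution, V = Σ kqᵢ/rᵢ.
The distance from each vertex to the centroid is a/√3 = 0.348 m.
V = k[(3.58×10⁻⁹)/(0.348) + (5.71×10⁻⁹)/(0.348) + (-8.89×10⁻⁹)/(0.348)] = 10.3 V.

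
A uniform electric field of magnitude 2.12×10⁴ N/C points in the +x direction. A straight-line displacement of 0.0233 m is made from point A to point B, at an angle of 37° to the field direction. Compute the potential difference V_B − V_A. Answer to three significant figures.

Only the component of displacement along E changes the potential: ΔV = −E·d·cosθ.
ΔV = −(2.12×10⁴ V/m)(0.0233 m)cos37° = -394 V.

-394 V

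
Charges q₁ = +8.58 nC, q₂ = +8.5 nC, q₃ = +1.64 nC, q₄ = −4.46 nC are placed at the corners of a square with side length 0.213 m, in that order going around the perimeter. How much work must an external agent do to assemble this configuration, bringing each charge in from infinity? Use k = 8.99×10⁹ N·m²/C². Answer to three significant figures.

The assembly work is the sum of pairwise potential energies, U = Σ_{i<j} kqᵢqⱼ/rᵢⱼ.
The four side pairs have separation 0.213 m and the two diagonal pairs 0.301 m.
Summing all 6 pair terms gives U = 1.03×10⁻⁶ J.

1.03×10⁻⁶ J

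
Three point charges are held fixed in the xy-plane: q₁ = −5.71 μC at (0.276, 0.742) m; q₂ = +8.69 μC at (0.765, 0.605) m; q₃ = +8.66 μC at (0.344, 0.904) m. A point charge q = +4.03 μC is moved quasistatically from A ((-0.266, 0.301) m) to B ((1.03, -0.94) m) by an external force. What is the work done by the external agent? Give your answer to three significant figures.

-0.115 J

For quasistatic motion the external work equals the change in potential energy: W_ext = qΔV = q(V_B − V_A).
At A: distances to the source charges are 0.699 m, 1.07 m, 0.858 m; V_A = Σ kqᵢ/rᵢ = 9.00×10⁴ V.
At B: distances to the source charges are 1.84 m, 1.57 m, 1.97 m; V_B = Σ kqᵢ/rᵢ = 6.16×10⁴ V.
ΔV = V_B − V_A = -2.84×10⁴ V.
W_ext = qΔV = (4.03×10⁻⁶ C)(-2.84×10⁴ V) = -0.115 J.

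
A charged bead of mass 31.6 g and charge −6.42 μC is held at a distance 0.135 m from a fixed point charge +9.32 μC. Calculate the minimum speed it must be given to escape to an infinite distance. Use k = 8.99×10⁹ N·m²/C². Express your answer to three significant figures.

15.9 m/s

To just escape, total mechanical energy must reach zero at infinity: ½mv²_min + U = 0, so ½mv²_min = −U = |kQq|/r.
|U| = |kQq|/r = (8.99×10⁹ N·m²/C²)(9.32×10⁻⁶)(6.42×10⁻⁶)/(0.135) = 3.98 J.
v_min = √(2|U|/m) = √(2·3.98/0.0316) = 15.9 m/s.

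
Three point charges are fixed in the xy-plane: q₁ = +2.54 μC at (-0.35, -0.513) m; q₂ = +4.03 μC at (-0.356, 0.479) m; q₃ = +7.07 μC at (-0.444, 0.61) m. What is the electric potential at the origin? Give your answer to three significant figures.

The total potential is the scalar sum of each charge's contribution, V = Σ kqᵢ/rᵢ.
Distances from the field point to each charge: r₁ = 0.621 m, r₂ = 0.597 m, r₃ = 0.754 m.
V = k[(2.54×10⁻⁶)/(0.621) + (4.03×10⁻⁶)/(0.597) + (7.07×10⁻⁶)/(0.754)] = 1.82×10⁵ V.

1.82×10⁵ V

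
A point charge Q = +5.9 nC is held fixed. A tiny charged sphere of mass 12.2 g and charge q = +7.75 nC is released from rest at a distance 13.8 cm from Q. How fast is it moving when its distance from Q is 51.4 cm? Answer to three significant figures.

Only the electrostatic force acts, so mechanical energy is conserved: ½mv² = U₁ − U₂ = kQq(1/r₁ − 1/r₂).
U₁ − U₂ = (8.99×10⁹ N·m²/C²)(5.90×10⁻⁹ C)(7.75×10⁻⁹ C)(1/0.138 − 1/0.514) = 2.18×10⁻⁶ J.
v = √(2·2.18×10⁻⁶/0.0122) = 0.0189 m/s.

0.0189 m/s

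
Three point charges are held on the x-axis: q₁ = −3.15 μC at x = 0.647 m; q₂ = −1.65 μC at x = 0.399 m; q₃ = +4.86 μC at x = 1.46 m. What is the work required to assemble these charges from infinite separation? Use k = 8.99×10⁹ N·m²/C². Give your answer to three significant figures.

-0.0488 J

The assembly work is the sum of pairwise potential energies, U = Σ_{i<j} kqᵢqⱼ/rᵢⱼ.
Pair separations: r₁₂ = 0.248 m, r₁₃ = 0.813 m, r₂₃ = 1.06 m.
U = (0.188) + (-0.169) + (-0.0679) = -0.0488 J.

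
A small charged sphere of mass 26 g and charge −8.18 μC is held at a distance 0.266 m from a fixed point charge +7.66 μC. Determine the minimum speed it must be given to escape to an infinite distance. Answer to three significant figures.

To just escape, total mechanical energy must reach zero at infinity: ½mv²_min + U = 0, so ½mv²_min = −U = |kQq|/r.
|U| = |kQq|/r = (8.99×10⁹ N·m²/C²)(7.66×10⁻⁶)(8.18×10⁻⁶)/(0.266) = 2.12 J.
v_min = √(2|U|/m) = √(2·2.12/0.0260) = 12.8 m/s.

12.8 m/s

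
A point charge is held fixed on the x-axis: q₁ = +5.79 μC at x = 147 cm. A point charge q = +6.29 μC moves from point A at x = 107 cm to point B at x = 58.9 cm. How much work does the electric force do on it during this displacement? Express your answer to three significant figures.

0.447 J

The work done by the electric force is W_field = −ΔU = −q(V_B − V_A) = q(V_A − V_B).
At A: distance to the source charge is 0.400 m; V_A = kq₁/r = 1.30×10⁵ V.
At B: distance to the source charge is 0.881 m; V_B = kq₁/r = 5.91×10⁴ V.
ΔV = V_B − V_A = -7.10×10⁴ V.
W_field = −qΔV = −(6.29×10⁻⁶ C)(-7.10×10⁴ V) = 0.447 J.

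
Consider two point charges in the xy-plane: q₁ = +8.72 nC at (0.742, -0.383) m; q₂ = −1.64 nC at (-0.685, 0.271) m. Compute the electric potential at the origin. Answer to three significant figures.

Electric potential is a scalar, so the contributions from each charge add algebraically: V = Σ kqᵢ/rᵢ.
Distances from the field point to each charge: r₁ = 0.835 m, r₂ = 0.737 m.
V = k[(8.72×10⁻⁹)/(0.835) + (-1.64×10⁻⁹)/(0.737)] = 73.9 V.

73.9 V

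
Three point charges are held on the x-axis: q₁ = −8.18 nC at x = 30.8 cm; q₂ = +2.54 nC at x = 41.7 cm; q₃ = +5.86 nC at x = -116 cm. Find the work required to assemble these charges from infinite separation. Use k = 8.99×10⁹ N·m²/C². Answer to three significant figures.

-1.92×10⁻⁶ J

The work to assemble the configuration equals its total potential energy, U = Σ kqᵢqⱼ/rᵢⱼ over all pairs.
Pair separations: r₁₂ = 0.109 m, r₁₃ = 1.47 m, r₂₃ = 1.58 m.
U = (-1.71×10⁻⁶) + (-2.94×10⁻⁷) + (8.49×10⁻⁸) = -1.92×10⁻⁶ J.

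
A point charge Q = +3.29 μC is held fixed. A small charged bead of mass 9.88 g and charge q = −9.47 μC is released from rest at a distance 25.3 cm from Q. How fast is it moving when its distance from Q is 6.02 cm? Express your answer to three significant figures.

26.8 m/s

Only the electrostatic force acts, so mechanical energy is conserved: ½mv² = U₁ − U₂ = kQq(1/r₁ − 1/r₂).
U₁ − U₂ = (8.99×10⁹ N·m²/C²)(3.29×10⁻⁶ C)(-9.47×10⁻⁶ C)(1/0.253 − 1/0.0602) = 3.55 J.
v = √(2·3.55/9.88×10⁻³) = 26.8 m/s.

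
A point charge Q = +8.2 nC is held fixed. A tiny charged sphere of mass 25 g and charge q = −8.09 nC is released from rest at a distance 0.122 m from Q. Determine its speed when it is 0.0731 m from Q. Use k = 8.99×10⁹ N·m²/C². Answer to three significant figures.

Only the electrostatic force acts, so mechanical energy is conserved: ½mv² = U₁ − U₂ = kQq(1/r₁ − 1/r₂).
U₁ − U₂ = (8.99×10⁹ N·m²/C²)(8.20×10⁻⁹ C)(-8.09×10⁻⁹ C)(1/0.122 − 1/0.0731) = 3.27×10⁻⁶ J.
v = √(2·3.27×10⁻⁶/0.0250) = 0.0162 m/s.

0.0162 m/s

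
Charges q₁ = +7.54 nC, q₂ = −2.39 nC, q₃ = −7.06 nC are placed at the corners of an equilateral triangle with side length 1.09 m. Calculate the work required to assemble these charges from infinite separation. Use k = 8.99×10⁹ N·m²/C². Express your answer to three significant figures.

The work to assemble the configuration equals its total potential energy, U = Σ kqᵢqⱼ/rᵢⱼ over all pairs.
All three pair separations equal the side length, 1.09 m.
U = (-1.49×10⁻⁷) + (-4.39×10⁻⁷) + (1.39×10⁻⁷) = -4.49×10⁻⁷ J.

-4.49×10⁻⁷ J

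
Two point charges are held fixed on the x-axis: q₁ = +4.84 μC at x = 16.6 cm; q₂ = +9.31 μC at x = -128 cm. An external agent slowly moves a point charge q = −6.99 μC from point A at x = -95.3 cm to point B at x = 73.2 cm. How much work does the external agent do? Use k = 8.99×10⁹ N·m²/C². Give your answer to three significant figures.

For quasistatic motion the external work equals the change in potential energy: W_ext = qΔV = q(V_B − V_A).
At A: distances to the source charges are 1.12 m, 0.327 m; V_A = Σ kqᵢ/rᵢ = 2.95×10⁵ V.
At B: distances to the source charges are 0.566 m, 2.01 m; V_B = Σ kqᵢ/rᵢ = 1.18×10⁵ V.
ΔV = V_B − V_A = -1.76×10⁵ V.
W_ext = qΔV = (-6.99×10⁻⁶ C)(-1.76×10⁵ V) = 1.23 J.

1.23 J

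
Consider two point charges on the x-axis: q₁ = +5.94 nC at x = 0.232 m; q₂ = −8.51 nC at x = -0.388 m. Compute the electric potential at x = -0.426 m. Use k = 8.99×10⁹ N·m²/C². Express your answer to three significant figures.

The total potential is the scalar sum of each charge's contribution, V = Σ kqᵢ/rᵢ.
Distances from the field point to each charge: r₁ = 0.658 m, r₂ = 0.0380 m.
V = k[(5.94×10⁻⁹)/(0.658) + (-8.51×10⁻⁹)/(0.0380)] = -1930 V.

-1930 V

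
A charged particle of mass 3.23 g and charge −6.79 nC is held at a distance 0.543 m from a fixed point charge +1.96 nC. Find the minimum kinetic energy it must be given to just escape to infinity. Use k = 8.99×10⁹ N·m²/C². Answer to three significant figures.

To just escape, total mechanical energy must reach zero at infinity: ½mv²_min + U = 0, so ½mv²_min = −U = |kQq|/r.
|U| = |kQq|/r = (8.99×10⁹ N·m²/C²)(1.96×10⁻⁹)(6.79×10⁻⁹)/(0.543) = 2.20×10⁻⁷ J.

2.20×10⁻⁷ J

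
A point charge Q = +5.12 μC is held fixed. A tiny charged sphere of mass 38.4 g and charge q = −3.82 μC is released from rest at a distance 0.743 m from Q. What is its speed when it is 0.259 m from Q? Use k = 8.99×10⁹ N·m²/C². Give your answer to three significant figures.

Only the electrostatic force acts, so mechanical energy is conserved: ½mv² = U₁ − U₂ = kQq(1/r₁ − 1/r₂).
U₁ − U₂ = (8.99×10⁹ N·m²/C²)(5.12×10⁻⁶ C)(-3.82×10⁻⁶ C)(1/0.743 − 1/0.259) = 0.442 J.
v = √(2·0.442/0.0384) = 4.80 m/s.

4.80 m/s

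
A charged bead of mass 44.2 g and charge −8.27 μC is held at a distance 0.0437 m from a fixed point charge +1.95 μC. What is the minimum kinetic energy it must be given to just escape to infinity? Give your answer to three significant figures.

3.32 J

To just escape, total mechanical energy must reach zero at infinity: ½mv²_min + U = 0, so ½mv²_min = −U = |kQq|/r.
|U| = |kQq|/r = (8.99×10⁹ N·m²/C²)(1.95×10⁻⁶)(8.27×10⁻⁶)/(0.0437) = 3.32 J.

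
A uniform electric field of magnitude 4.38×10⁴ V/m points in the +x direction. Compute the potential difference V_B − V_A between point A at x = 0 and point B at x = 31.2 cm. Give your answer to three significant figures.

-1.37×10⁴ V

In a uniform field, potential decreases in the direction of E: V_B − V_A = −E·Δx.
V_B − V_A = −(4.38×10⁴ V/m)(0.312 m) = -1.37×10⁴ V.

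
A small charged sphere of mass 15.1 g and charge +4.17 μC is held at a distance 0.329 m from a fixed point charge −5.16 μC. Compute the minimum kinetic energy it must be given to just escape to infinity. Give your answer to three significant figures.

0.588 J

To just escape, total mechanical energy must reach zero at infinity: ½mv²_min + U = 0, so ½mv²_min = −U = |kQq|/r.
|U| = |kQq|/r = (8.99×10⁹ N·m²/C²)(5.16×10⁻⁶)(4.17×10⁻⁶)/(0.329) = 0.588 J.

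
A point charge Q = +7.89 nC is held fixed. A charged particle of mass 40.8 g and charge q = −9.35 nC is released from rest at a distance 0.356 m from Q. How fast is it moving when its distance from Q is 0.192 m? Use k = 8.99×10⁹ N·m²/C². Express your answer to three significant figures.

8.83×10⁻³ m/s

Only the electrostatic force acts, so mechanical energy is conserved: ½mv² = U₁ − U₂ = kQq(1/r₁ − 1/r₂).
U₁ − U₂ = (8.99×10⁹ N·m²/C²)(7.89×10⁻⁹ C)(-9.35×10⁻⁹ C)(1/0.356 − 1/0.192) = 1.59×10⁻⁶ J.
v = √(2·1.59×10⁻⁶/0.0408) = 8.83×10⁻³ m/s.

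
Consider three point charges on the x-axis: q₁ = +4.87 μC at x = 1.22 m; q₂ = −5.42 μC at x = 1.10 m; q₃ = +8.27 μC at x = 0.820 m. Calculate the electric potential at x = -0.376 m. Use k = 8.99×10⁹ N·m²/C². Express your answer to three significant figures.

The total potential is the scalar sum of each charge's contribution, V = Σ kqᵢ/rᵢ.
Distances from the field point to each charge: r₁ = 1.60 m, r₂ = 1.48 m, r₃ = 1.20 m.
V = k[(4.87×10⁻⁶)/(1.60) + (-5.42×10⁻⁶)/(1.48) + (8.27×10⁻⁶)/(1.20)] = 5.66×10⁴ V.

5.66×10⁴ V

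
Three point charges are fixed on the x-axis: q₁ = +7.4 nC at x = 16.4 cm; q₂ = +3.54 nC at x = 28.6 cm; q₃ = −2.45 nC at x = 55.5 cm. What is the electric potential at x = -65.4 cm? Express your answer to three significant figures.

Electric potential is a scalar, so the contributions from each charge add algebraically: V = Σ kqᵢ/rᵢ.
Distances from the field point to each charge: r₁ = 0.818 m, r₂ = 0.940 m, r₃ = 1.21 m.
V = k[(7.40×10⁻⁹)/(0.818) + (3.54×10⁻⁹)/(0.940) + (-2.45×10⁻⁹)/(1.21)] = 97.0 V.

97.0 V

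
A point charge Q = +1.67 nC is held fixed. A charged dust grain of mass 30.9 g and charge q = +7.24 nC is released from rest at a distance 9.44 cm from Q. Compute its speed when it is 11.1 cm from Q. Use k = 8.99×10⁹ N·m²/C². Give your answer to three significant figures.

Only the electrostatic force acts, so mechanical energy is conserved: ½mv² = U₁ − U₂ = kQq(1/r₁ − 1/r₂).
U₁ − U₂ = (8.99×10⁹ N·m²/C²)(1.67×10⁻⁹ C)(7.24×10⁻⁹ C)(1/0.0944 − 1/0.111) = 1.72×10⁻⁷ J.
v = √(2·1.72×10⁻⁷/0.0309) = 3.34×10⁻³ m/s.

3.34×10⁻³ m/s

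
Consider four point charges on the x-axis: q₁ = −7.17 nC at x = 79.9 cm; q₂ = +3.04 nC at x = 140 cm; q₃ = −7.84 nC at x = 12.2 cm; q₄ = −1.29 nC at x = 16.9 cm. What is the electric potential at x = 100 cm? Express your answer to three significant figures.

-347 V

Electric potential is a scalar, so the contributions from each charge add algebraically: V = Σ kqᵢ/rᵢ.
Distances from the field point to each charge: r₁ = 0.201 m, r₂ = 0.400 m, r₃ = 0.878 m, r₄ = 0.831 m.
V = k[(-7.17×10⁻⁹)/(0.201) + (3.04×10⁻⁹)/(0.400) + (-7.84×10⁻⁹)/(0.878) + (-1.29×10⁻⁹)/(0.831)] = -347 V.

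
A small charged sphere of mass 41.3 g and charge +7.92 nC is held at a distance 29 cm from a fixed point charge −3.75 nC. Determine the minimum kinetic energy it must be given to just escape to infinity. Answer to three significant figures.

9.21×10⁻⁷ J

To just escape, total mechanical energy must reach zero at infinity: ½mv²_min + U = 0, so ½mv²_min = −U = |kQq|/r.
|U| = |kQq|/r = (8.99×10⁹ N·m²/C²)(3.75×10⁻⁹)(7.92×10⁻⁹)/(0.290) = 9.21×10⁻⁷ J.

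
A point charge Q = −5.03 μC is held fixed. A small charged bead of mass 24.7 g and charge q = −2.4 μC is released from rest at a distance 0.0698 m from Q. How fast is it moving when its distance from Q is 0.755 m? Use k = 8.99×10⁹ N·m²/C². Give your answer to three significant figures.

10.7 m/s

Only the electrostatic force acts, so mechanical energy is conserved: ½mv² = U₁ − U₂ = kQq(1/r₁ − 1/r₂).
U₁ − U₂ = (8.99×10⁹ N·m²/C²)(-5.03×10⁻⁶ C)(-2.40×10⁻⁶ C)(1/0.0698 − 1/0.755) = 1.41 J.
v = √(2·1.41/0.0247) = 10.7 m/s.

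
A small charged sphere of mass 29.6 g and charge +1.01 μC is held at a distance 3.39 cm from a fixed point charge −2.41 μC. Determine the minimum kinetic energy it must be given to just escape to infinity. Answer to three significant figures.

To just escape, total mechanical energy must reach zero at infinity: ½mv²_min + U = 0, so ½mv²_min = −U = |kQq|/r.
|U| = |kQq|/r = (8.99×10⁹ N·m²/C²)(2.41×10⁻⁶)(1.01×10⁻⁶)/(0.0339) = 0.646 J.

0.646 J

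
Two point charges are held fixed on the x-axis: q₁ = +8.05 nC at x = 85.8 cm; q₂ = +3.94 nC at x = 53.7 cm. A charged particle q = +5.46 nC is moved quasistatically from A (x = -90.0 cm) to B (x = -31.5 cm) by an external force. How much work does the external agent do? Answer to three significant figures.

2.05×10⁻⁷ J

For quasistatic motion the external work equals the change in potential energy: W_ext = qΔV = q(V_B − V_A).
At A: distances to the source charges are 1.76 m, 1.44 m; V_A = Σ kqᵢ/rᵢ = 65.8 V.
At B: distances to the source charges are 1.17 m, 0.852 m; V_B = Σ kqᵢ/rᵢ = 103 V.
ΔV = V_B − V_A = 37.5 V.
W_ext = qΔV = (5.46×10⁻⁹ C)(37.5 V) = 2.05×10⁻⁷ J.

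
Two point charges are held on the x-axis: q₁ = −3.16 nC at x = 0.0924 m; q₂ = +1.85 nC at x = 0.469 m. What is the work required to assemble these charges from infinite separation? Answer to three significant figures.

The work to assemble the configuration equals its total potential energy, U = Σ kqᵢqⱼ/rᵢⱼ over all pairs.
Pair separations: r₁₂ = 0.377 m.
U = (-1.40×10⁻⁷) = -1.40×10⁻⁷ J.

-1.40×10⁻⁷ J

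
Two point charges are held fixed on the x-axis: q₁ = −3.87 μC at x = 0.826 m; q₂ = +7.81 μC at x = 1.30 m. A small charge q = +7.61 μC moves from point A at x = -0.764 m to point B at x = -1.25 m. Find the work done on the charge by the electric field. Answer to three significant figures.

The work done by the electric force is W_field = −ΔU = −q(V_B − V_A) = q(V_A − V_B).
At A: distances to the source charges are 1.59 m, 2.06 m; V_A = Σ kqᵢ/rᵢ = 1.21×10⁴ V.
At B: distances to the source charges are 2.08 m, 2.55 m; V_B = Σ kqᵢ/rᵢ = 1.08×10⁴ V.
ΔV = V_B − V_A = -1360 V.
W_field = −qΔV = −(7.61×10⁻⁶ C)(-1360 V) = 0.0104 J.

0.0104 J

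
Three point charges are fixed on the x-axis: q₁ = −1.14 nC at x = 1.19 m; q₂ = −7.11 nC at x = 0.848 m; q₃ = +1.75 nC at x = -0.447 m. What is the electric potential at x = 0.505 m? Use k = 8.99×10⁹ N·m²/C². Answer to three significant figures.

The total potential is the scalar sum of each charge's contribution, V = Σ kqᵢ/rᵢ.
Distances from the field point to each charge: r₁ = 0.685 m, r₂ = 0.343 m, r₃ = 0.952 m.
V = k[(-1.14×10⁻⁹)/(0.685) + (-7.11×10⁻⁹)/(0.343) + (1.75×10⁻⁹)/(0.952)] = -185 V.

-185 V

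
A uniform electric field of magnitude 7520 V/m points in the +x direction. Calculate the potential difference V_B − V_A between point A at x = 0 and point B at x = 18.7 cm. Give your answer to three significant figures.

In a uniform field, potential decreases in the direction of E: V_B − V_A = −E·Δx.
V_B − V_A = −(7520 V/m)(0.187 m) = -1410 V.

-1410 V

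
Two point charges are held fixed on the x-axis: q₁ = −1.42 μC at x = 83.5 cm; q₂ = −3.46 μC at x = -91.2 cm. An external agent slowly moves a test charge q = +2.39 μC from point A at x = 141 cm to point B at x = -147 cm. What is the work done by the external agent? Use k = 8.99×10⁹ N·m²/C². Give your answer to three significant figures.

For quasistatic motion the external work equals the change in potential energy: W_ext = qΔV = q(V_B − V_A).
At A: distances to the source charges are 0.575 m, 2.32 m; V_A = Σ kqᵢ/rᵢ = -3.56×10⁴ V.
At B: distances to the source charges are 2.30 m, 0.558 m; V_B = Σ kqᵢ/rᵢ = -6.13×10⁴ V.
ΔV = V_B − V_A = -2.57×10⁴ V.
W_ext = qΔV = (2.39×10⁻⁶ C)(-2.57×10⁴ V) = -0.0614 J.

-0.0614 J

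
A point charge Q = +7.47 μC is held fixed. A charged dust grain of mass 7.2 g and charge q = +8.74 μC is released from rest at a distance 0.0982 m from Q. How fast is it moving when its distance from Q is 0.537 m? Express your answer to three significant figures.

Only the electrostatic force acts, so mechanical energy is conserved: ½mv² = U₁ − U₂ = kQq(1/r₁ − 1/r₂).
U₁ − U₂ = (8.99×10⁹ N·m²/C²)(7.47×10⁻⁶ C)(8.74×10⁻⁶ C)(1/0.0982 − 1/0.537) = 4.88 J.
v = √(2·4.88/7.20×10⁻³) = 36.8 m/s.

36.8 m/s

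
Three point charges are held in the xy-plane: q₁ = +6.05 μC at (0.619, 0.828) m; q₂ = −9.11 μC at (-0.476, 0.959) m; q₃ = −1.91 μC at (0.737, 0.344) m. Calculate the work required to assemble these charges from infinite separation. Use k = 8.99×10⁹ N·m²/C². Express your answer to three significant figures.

-0.543 J

The assembly work is the sum of pairwise potential energies, U = Σ_{i<j} kqᵢqⱼ/rᵢⱼ.
Pair separations: r₁₂ = 1.10 m, r₁₃ = 0.498 m, r₂₃ = 1.36 m.
U = (-0.449) + (-0.209) + (0.115) = -0.543 J.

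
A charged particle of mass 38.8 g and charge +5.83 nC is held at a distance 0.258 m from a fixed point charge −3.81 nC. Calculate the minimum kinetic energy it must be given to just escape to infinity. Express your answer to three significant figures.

7.74×10⁻⁷ J

To just escape, total mechanical energy must reach zero at infinity: ½mv²_min + U = 0, so ½mv²_min = −U = |kQq|/r.
|U| = |kQq|/r = (8.99×10⁹ N·m²/C²)(3.81×10⁻⁹)(5.83×10⁻⁹)/(0.258) = 7.74×10⁻⁷ J.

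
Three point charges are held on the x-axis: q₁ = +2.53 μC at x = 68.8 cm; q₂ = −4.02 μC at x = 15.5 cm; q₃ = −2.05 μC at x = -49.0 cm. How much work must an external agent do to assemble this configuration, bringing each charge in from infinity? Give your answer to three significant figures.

The assembly work is the sum of pairwise potential energies, U = Σ_{i<j} kqᵢqⱼ/rᵢⱼ.
Pair separations: r₁₂ = 0.533 m, r₁₃ = 1.18 m, r₂₃ = 0.645 m.
U = (-0.172) + (-0.0396) + (0.115) = -0.0963 J.

-0.0963 J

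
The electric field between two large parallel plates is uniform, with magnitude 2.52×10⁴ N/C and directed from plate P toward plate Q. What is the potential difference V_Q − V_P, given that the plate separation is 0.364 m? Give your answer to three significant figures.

In a uniform field, potential decreases in the direction of E: ΔV = −E·d for a displacement d parallel to E.
Going from P to Q is a displacement of 0.364 m along the field, so V_Q − V_P = −Ed = -9170 V.

-9170 V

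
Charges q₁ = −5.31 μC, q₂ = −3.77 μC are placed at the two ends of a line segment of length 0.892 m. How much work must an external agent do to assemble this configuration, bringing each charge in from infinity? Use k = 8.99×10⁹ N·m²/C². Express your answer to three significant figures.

0.202 J

The assembly work is the sum of pairwise potential energies, U = Σ_{i<j} kqᵢqⱼ/rᵢⱼ.
The separation is r = 0.892 m.
U = (0.202) = 0.202 J.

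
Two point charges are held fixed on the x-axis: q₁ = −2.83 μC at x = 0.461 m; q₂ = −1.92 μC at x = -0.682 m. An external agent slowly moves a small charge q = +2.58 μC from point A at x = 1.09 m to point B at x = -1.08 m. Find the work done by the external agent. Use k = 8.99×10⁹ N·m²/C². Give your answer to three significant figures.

-0.0250 J

For quasistatic motion the external work equals the change in potential energy: W_ext = qΔV = q(V_B − V_A).
At A: distances to the source charges are 0.629 m, 1.77 m; V_A = Σ kqᵢ/rᵢ = -5.02×10⁴ V.
At B: distances to the source charges are 1.54 m, 0.398 m; V_B = Σ kqᵢ/rᵢ = -5.99×10⁴ V.
ΔV = V_B − V_A = -9690 V.
W_ext = qΔV = (2.58×10⁻⁶ C)(-9690 V) = -0.0250 J.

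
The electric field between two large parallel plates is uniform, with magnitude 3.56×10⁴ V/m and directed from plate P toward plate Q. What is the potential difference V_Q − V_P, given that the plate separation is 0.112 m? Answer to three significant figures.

-3990 V

In a uniform field, potential decreases in the direction of E: ΔV = −E·d for a displacement d parallel to E.
Going from P to Q is a displacement of 0.112 m along the field, so V_Q − V_P = −Ed = -3990 V.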